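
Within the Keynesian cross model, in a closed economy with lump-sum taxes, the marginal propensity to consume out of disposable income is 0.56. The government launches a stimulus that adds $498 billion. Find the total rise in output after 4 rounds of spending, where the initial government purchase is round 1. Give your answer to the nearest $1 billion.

$1,021 billion

Round 1 adds ΔG = $498 billion; each later round is MPC = 0.56 times the previous.
After 4 rounds: 498 + 278.88 + 156.1728 + 87.456768 = ΔG·(1 − c^4)/(1 − c) = 498 × (1 − 0.09834496)/0.44 ≈ $1,021 billion.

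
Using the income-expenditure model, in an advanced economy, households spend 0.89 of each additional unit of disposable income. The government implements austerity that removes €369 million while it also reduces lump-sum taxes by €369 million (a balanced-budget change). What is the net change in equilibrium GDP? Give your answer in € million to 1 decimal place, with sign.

−€369.0 million

Expenditure multiplier = 1/(1 − MPC) = 1/(1 − 0.89) = 1/0.11 ≈ 9.091.
ΔG contributes k·ΔG = (−€369 million) / 0.11 ≈ −€3,354.5 million.
ΔT of −€369 million changes first-round spending by −c·ΔT = +€328.41 million, contributing k·(−c·ΔT) = (+€328.41 million) / 0.11 ≈ +€2,985.5 million.
With ΔG = ΔT and no other leakages, the balanced-budget multiplier is 1, so ΔY = ΔG = −€369 million.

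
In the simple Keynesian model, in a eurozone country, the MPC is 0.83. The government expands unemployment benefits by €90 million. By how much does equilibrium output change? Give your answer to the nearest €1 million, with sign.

+€439 million

The transfer change shifts disposable income by +€90 million, so first-round consumption changes by c·ΔTR = 0.83 × (+€90 million) = +€74.7 million.
Expenditure multiplier = 1/(1 − MPC) = 1/(1 − 0.83) = 1/0.17 ≈ 5.882.
The transfer multiplier is c × k ≈ 4.882, so ΔY = k × (c·ΔTR) = (+€74.7 million) / 0.17 ≈ +€439 million.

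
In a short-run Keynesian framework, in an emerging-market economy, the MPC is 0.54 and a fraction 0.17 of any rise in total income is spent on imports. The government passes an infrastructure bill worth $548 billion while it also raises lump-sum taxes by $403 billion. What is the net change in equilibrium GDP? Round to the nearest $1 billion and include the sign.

+$524 billion

Expenditure multiplier = 1/(1 − c + m) = 1/(1 − 0.54 + 0.17) = 1/0.63 ≈ 1.587.
ΔG contributes k·ΔG = (+$548 billion) / 0.63 ≈ +$869.8 billion.
ΔT of +$403 billion changes first-round spending by −c·ΔT = −$217.62 billion, contributing k·(−c·ΔT) = (−$217.62 billion) / 0.63 ≈ −$345.4 billion.
Net ΔY = k(ΔG − c·ΔT) = (+$330.38 billion) / 0.63 ≈ +$524 billion.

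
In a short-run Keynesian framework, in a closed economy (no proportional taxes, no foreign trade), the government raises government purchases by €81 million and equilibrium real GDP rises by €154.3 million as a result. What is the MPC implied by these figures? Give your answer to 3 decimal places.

0.475

Implied spending multiplier k = ΔY/ΔG = 154.3/81 ≈ 1.9049.
Since k = 1/(1 − MPC), MPC = 1 − 1/k = 1 − ΔG/ΔY = 1 − 81/154.3 ≈ 0.475.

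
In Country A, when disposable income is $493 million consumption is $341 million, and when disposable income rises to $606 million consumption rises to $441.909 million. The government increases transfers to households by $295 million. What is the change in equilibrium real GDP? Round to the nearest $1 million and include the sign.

MPC = ΔC/ΔYd = (441.909 − 341)/(606 − 493) = 100.909/113 = 0.893.
The transfer change shifts disposable income by +$295 million, so first-round consumption changes by c·ΔTR = 0.893 × (+$295 million) = +$263.435 million.
Expenditure multiplier = 1/(1 − MPC) = 1/(1 − 0.893) = 1/0.107 ≈ 9.346.
The transfer multiplier is c × k ≈ 8.346, so ΔY = k × (c·ΔTR) = (+$263.435 million) / 0.107 ≈ +$2,462 million.

+$2,462 million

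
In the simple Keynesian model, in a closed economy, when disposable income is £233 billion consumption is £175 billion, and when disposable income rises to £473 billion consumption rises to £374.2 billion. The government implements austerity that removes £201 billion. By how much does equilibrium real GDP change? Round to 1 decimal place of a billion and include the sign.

MPC = ΔC/ΔYd = (374.2 − 175)/(473 − 233) = 199.2/240 = 0.83.
Spending multiplier = 1/(1 − MPC) = 1/(1 − 0.83) = 1/0.17 ≈ 5.882.
ΔY = k × ΔG = (−£201 billion) / 0.17 ≈ −£1,182.4 billion.

−£1,182.4 billion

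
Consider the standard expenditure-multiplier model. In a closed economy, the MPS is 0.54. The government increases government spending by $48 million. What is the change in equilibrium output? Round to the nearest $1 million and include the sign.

MPC = 1 − MPS = 1 − 0.54 = 0.46.
Spending multiplier = 1/(1 − MPC) = 1/(1 − 0.46) = 1/0.54 ≈ 1.852.
ΔY = k × ΔG = (+$48 million) / 0.54 ≈ +$89 million.

+$89 million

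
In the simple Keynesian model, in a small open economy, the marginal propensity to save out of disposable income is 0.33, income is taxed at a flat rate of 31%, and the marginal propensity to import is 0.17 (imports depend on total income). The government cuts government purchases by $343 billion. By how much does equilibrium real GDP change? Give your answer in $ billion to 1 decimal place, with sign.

MPC = 1 − MPS = 1 − 0.33 = 0.67.
Spending multiplier = 1/(1 − c(1−t) + m) = 1/(1 − 0.67×0.69 + 0.17) = 1/0.7077 ≈ 1.413.
ΔY = k × ΔG = (−$343 billion) / 0.7077 ≈ −$484.7 billion.

−$484.7 billion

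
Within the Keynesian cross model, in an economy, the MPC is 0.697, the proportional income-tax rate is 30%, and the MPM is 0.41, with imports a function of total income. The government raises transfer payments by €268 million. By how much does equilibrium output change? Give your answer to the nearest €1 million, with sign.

The transfer change shifts disposable income by +€268 million, so first-round consumption changes by c·ΔTR = 0.697 × (+€268 million) = +€186.796 million.
Expenditure multiplier = 1/(1 − c(1−t) + m) = 1/(1 − 0.697×0.7 + 0.41) = 1/0.9221 ≈ 1.084.
The transfer multiplier is c × k ≈ 0.756, so ΔY = k × (c·ΔTR) = (+€186.796 million) / 0.9221 ≈ +€203 million.

+€203 million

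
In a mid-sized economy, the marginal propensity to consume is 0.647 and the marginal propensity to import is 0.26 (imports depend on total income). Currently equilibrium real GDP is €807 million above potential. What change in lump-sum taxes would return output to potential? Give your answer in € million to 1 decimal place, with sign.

Spending multiplier = 1/(1 − c + m) = 1/(1 − 0.647 + 0.26) = 1/0.613 ≈ 1.631.
Tax multiplier = −c·k = −0.647/0.613 ≈ −1.055. Need ΔY = −€807 million, so ΔT = ΔY/(−c·k) = −(−€807 million) × 0.613 / 0.647 ≈ +€764.6 million.
The government should raise lump-sum taxes by €764.6 million.

+€764.6 million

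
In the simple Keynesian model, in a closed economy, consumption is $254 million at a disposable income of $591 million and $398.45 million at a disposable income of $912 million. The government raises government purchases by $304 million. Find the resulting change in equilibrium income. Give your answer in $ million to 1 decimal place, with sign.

+$552.7 million

MPC = ΔC/ΔYd = (398.45 − 254)/(912 − 591) = 144.45/321 = 0.45.
Government-spending multiplier = 1/(1 − MPC) = 1/(1 − 0.45) = 1/0.55 ≈ 1.818.
ΔY = k × ΔG = (+$304 million) / 0.55 ≈ +$552.7 million.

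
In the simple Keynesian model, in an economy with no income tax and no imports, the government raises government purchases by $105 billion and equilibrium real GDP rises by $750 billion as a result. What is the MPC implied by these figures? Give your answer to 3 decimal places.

0.860

Implied spending multiplier k = ΔY/ΔG = 750/105 ≈ 7.1429.
Since k = 1/(1 − MPC), MPC = 1 − 1/k = 1 − ΔG/ΔY = 1 − 105/750 = 0.860.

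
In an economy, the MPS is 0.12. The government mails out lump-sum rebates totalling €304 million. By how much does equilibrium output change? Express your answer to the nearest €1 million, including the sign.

+€2,229 million

MPC = 1 − MPS = 1 − 0.12 = 0.88.
A lump-sum tax change of −€304 million shifts disposable income by +€304 million; first-round consumption changes by −c × ΔT = −0.88 × (−€304 million) = +€267.52 million.
Expenditure multiplier = 1/(1 − MPC) = 1/(1 − 0.88) = 1/0.12 ≈ 8.333.
The tax multiplier is −c × k ≈ −7.333, so ΔY = k × (−c·ΔT) = (+€267.52 million) / 0.12 ≈ +€2,229 million.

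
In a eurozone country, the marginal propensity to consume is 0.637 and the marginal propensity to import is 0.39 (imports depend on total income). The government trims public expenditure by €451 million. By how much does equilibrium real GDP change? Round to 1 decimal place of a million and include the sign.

−€598.9 million

Expenditure multiplier = 1/(1 − c + m) = 1/(1 − 0.637 + 0.39) = 1/0.753 ≈ 1.328.
ΔY = k × ΔG = (−€451 million) / 0.753 ≈ −€598.9 million.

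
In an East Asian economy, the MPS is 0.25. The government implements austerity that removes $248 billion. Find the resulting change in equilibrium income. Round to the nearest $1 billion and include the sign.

MPC = 1 − MPS = 1 − 0.25 = 0.75.
Spending multiplier = 1/(1 − MPC) = 1/(1 − 0.75) = 1/0.25 = 4.
ΔY = k × ΔG = (−$248 billion) / 0.25 = −$992 billion.

−$992 billion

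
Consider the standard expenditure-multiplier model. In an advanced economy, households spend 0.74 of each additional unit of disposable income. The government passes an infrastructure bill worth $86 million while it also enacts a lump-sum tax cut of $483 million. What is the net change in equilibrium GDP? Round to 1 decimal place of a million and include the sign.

Expenditure multiplier = 1/(1 − MPC) = 1/(1 − 0.74) = 1/0.26 ≈ 3.846.
ΔG contributes k·ΔG = (+$86 million) / 0.26 ≈ +$330.8 million.
ΔT of −$483 million changes first-round spending by −c·ΔT = +$357.42 million, contributing k·(−c·ΔT) = (+$357.42 million) / 0.26 ≈ +$1,374.7 million.
Net ΔY = k(ΔG − c·ΔT) = (+$443.42 million) / 0.26 ≈ +$1,705.5 million.

+$1,705.5 million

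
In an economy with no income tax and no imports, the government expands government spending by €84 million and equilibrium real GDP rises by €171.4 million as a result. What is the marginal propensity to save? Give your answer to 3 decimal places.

0.490

Implied spending multiplier k = ΔY/ΔG = 171.4/84 ≈ 2.0405.
Since k = 1/(1 − MPC), MPC = 1 − 1/k = 1 − ΔG/ΔY = 1 − 84/171.4 ≈ 0.510.
MPS = 1 − MPC = 0.490.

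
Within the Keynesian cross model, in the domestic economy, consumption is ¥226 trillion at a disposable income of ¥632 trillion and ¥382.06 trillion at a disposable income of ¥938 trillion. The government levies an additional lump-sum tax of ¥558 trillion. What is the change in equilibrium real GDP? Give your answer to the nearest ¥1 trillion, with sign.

MPC = ΔC/ΔYd = (382.06 − 226)/(938 − 632) = 156.06/306 = 0.51.
A lump-sum tax change of +¥558 trillion shifts disposable income by −¥558 trillion; first-round consumption changes by −c × ΔT = −0.51 × (+¥558 trillion) = −¥284.58 trillion.
Expenditure multiplier = 1/(1 − MPC) = 1/(1 − 0.51) = 1/0.49 ≈ 2.041.
The tax multiplier is −c × k ≈ −1.041, so ΔY = k × (−c·ΔT) = (−¥284.58 trillion) / 0.49 ≈ −¥581 trillion.

−¥581 trillion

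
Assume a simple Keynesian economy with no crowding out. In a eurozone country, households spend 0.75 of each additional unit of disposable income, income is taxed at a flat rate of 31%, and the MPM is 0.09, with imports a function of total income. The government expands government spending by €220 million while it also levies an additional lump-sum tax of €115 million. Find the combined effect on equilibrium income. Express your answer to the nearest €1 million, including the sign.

Expenditure multiplier = 1/(1 − c(1−t) + m) = 1/(1 − 0.75×0.69 + 0.09) = 1/0.5725 ≈ 1.747.
ΔG contributes k·ΔG = (+€220 million) / 0.5725 ≈ +€384.3 million.
ΔT of +€115 million changes first-round spending by −c·ΔT = −€86.25 million, contributing k·(−c·ΔT) = (−€86.25 million) / 0.5725 ≈ −€150.7 million.
Net ΔY = k(ΔG − c·ΔT) = (+€133.75 million) / 0.5725 ≈ +€234 million.

+€234 million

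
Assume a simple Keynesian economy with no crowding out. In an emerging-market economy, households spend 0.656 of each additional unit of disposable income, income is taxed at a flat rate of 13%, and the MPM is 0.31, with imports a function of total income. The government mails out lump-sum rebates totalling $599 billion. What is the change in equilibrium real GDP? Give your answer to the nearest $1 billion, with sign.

A lump-sum tax change of −$599 billion shifts disposable income by +$599 billion; first-round consumption changes by −c × ΔT = −0.656 × (−$599 billion) = +$392.944 billion.
Expenditure multiplier = 1/(1 − c(1−t) + m) = 1/(1 − 0.656×0.87 + 0.31) = 1/0.73928 ≈ 1.353.
The tax multiplier is −c × k ≈ −0.887, so ΔY = k × (−c·ΔT) = (+$392.944 billion) / 0.73928 ≈ +$532 billion.

+$532 billion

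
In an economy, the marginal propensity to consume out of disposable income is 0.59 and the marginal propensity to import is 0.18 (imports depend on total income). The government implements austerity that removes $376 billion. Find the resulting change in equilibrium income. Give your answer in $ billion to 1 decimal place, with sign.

−$637.3 billion

Expenditure multiplier = 1/(1 − c + m) = 1/(1 − 0.59 + 0.18) = 1/0.59 ≈ 1.695.
ΔY = k × ΔG = (−$376 billion) / 0.59 ≈ −$637.3 billion.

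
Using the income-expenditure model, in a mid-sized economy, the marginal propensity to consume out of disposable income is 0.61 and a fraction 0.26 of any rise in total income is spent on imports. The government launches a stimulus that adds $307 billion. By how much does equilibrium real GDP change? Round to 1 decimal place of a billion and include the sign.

+$472.3 billion

Spending multiplier = 1/(1 − c + m) = 1/(1 − 0.61 + 0.26) = 1/0.65 ≈ 1.538.
ΔY = k × ΔG = (+$307 billion) / 0.65 ≈ +$472.3 billion.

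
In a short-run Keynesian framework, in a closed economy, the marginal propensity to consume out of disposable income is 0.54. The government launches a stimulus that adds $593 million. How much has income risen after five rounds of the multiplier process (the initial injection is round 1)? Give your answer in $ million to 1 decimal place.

Round 1 adds ΔG = $593 million; each later round is MPC = 0.54 times the previous.
After 5 rounds: 593 + 320.22 + 172.9188 + 93.376152 + 50.42312208 = ΔG·(1 − c^5)/(1 − c) = 593 × (1 − 0.0459165024)/0.46 ≈ $1,229.9 million.

$1,229.9 million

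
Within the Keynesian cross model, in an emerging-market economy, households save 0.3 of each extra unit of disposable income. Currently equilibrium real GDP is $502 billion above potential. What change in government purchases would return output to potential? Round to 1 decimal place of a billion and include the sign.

MPC = 1 − MPS = 1 − 0.3 = 0.7.
Spending multiplier = 1/(1 − MPC) = 1/(1 − 0.7) = 1/0.3 ≈ 3.333.
Need ΔY = −$502 billion, so ΔG = ΔY/k = (−$502 billion) × 0.3 = −$150.6 billion.
The government should cut government purchases by $150.6 billion.

−$150.6 billion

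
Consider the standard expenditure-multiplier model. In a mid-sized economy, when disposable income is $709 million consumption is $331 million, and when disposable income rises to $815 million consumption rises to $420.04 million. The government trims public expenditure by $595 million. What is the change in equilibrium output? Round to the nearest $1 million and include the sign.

−$3,719 million

MPC = ΔC/ΔYd = (420.04 − 331)/(815 − 709) = 89.04/106 = 0.84.
Expenditure multiplier = 1/(1 − MPC) = 1/(1 − 0.84) = 1/0.16 = 6.25.
ΔY = k × ΔG = (−$595 million) / 0.16 ≈ −$3,719 million.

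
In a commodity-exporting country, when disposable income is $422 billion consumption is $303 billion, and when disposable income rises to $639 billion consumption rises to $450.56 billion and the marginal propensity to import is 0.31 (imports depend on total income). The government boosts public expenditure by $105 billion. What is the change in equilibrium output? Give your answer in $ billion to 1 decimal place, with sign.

+$166.7 billion

MPC = ΔC/ΔYd = (450.56 − 303)/(639 − 422) = 147.56/217 = 0.68.
Government-spending multiplier = 1/(1 − c + m) = 1/(1 − 0.68 + 0.31) = 1/0.63 ≈ 1.587.
ΔY = k × ΔG = (+$105 billion) / 0.63 ≈ +$166.7 billion.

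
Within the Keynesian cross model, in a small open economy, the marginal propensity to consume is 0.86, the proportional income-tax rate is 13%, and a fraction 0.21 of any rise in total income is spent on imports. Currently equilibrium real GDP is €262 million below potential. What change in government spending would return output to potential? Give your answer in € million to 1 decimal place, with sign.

+€121.0 million

Spending multiplier = 1/(1 − c(1−t) + m) = 1/(1 − 0.86×0.87 + 0.21) = 1/0.4618 ≈ 2.165.
Need ΔY = +€262 million, so ΔG = ΔY/k = (+€262 million) × 0.4618 ≈ +€121 million.
The government should increase government spending by €121 million.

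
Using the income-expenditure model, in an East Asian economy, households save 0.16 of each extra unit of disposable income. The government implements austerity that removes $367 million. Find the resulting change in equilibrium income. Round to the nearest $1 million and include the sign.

MPC = 1 − MPS = 1 − 0.16 = 0.84.
Government-spending multiplier = 1/(1 − MPC) = 1/(1 − 0.84) = 1/0.16 = 6.25.
ΔY = k × ΔG = (−$367 million) / 0.16 ≈ −$2,294 million.

−$2,294 million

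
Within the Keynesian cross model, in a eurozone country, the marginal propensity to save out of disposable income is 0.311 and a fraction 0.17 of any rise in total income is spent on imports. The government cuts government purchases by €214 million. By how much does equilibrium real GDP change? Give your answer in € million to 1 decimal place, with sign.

−€444.9 million

MPC = 1 − MPS = 1 − 0.311 = 0.689.
Government-spending multiplier = 1/(1 − c + m) = 1/(1 − 0.689 + 0.17) = 1/0.481 ≈ 2.079.
ΔY = k × ΔG = (−€214 million) / 0.481 ≈ −€444.9 million.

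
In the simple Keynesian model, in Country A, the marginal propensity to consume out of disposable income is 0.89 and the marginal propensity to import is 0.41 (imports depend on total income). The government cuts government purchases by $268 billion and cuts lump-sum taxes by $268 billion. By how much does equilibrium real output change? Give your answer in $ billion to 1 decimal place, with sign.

−$56.7 billion

Expenditure multiplier = 1/(1 − c + m) = 1/(1 − 0.89 + 0.41) = 1/0.52 ≈ 1.923.
ΔG contributes k·ΔG = (−$268 billion) / 0.52 ≈ −$515.4 billion.
ΔT of −$268 billion changes first-round spending by −c·ΔT = +$238.52 billion, contributing k·(−c·ΔT) = (+$238.52 billion) / 0.52 ≈ +$458.7 billion.
Net ΔY = k(ΔG − c·ΔT) = (−$29.48 billion) / 0.52 ≈ −$56.7 billion.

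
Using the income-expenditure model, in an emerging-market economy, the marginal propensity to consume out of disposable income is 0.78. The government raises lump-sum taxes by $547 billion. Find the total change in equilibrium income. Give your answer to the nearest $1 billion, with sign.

A lump-sum tax change of +$547 billion shifts disposable income by −$547 billion; first-round consumption changes by −c × ΔT = −0.78 × (+$547 billion) = −$426.66 billion.
Expenditure multiplier = 1/(1 − MPC) = 1/(1 − 0.78) = 1/0.22 ≈ 4.545.
The tax multiplier is −c × k ≈ −3.545, so ΔY = k × (−c·ΔT) = (−$426.66 billion) / 0.22 ≈ −$1,939 billion.

−$1,939 billion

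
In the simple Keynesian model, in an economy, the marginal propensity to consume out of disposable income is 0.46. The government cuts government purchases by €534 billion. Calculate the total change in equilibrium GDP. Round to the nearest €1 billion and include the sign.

−€989 billion

Government-spending multiplier = 1/(1 − MPC) = 1/(1 − 0.46) = 1/0.54 ≈ 1.852.
ΔY = k × ΔG = (−€534 billion) / 0.54 ≈ −€989 billion.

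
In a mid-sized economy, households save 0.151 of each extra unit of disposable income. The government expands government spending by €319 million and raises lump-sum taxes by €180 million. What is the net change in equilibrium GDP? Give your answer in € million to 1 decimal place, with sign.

+€1,100.5 million

MPC = 1 − MPS = 1 − 0.151 = 0.849.
Expenditure multiplier = 1/(1 − MPC) = 1/(1 − 0.849) = 1/0.151 ≈ 6.623.
ΔG contributes k·ΔG = (+€319 million) / 0.151 ≈ +€2,112.6 million.
ΔT of +€180 million changes first-round spending by −c·ΔT = −€152.82 million, contributing k·(−c·ΔT) = (−€152.82 million) / 0.151 ≈ −€1,012.1 million.
Net ΔY = k(ΔG − c·ΔT) = (+€166.18 million) / 0.151 ≈ +€1,100.5 million.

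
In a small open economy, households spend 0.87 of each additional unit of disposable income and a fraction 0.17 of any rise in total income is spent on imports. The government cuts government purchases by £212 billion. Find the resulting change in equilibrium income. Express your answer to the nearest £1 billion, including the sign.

Expenditure multiplier = 1/(1 − c + m) = 1/(1 − 0.87 + 0.17) = 1/0.3 ≈ 3.333.
ΔY = k × ΔG = (−£212 billion) / 0.3 ≈ −£707 billion.

−£707 billion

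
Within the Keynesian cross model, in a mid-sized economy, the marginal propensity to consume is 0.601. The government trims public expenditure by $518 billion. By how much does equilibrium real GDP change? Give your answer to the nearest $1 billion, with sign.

Expenditure multiplier = 1/(1 − MPC) = 1/(1 − 0.601) = 1/0.399 ≈ 2.506.
ΔY = k × ΔG = (−$518 billion) / 0.399 ≈ −$1,298 billion.

−$1,298 billion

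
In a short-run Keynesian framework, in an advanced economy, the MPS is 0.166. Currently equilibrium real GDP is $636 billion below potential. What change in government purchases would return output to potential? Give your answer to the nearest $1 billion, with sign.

MPC = 1 − MPS = 1 − 0.166 = 0.834.
Spending multiplier = 1/(1 − MPC) = 1/(1 − 0.834) = 1/0.166 ≈ 6.024.
Need ΔY = +$636 billion, so ΔG = ΔY/k = (+$636 billion) × 0.166 ≈ +$106 billion.
The government should increase government purchases by $106 billion.

+$106 billion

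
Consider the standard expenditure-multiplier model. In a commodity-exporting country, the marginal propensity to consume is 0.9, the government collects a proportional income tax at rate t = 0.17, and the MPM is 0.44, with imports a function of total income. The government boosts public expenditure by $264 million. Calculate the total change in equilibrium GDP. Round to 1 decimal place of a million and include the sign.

+$381.0 million

Government-spending multiplier = 1/(1 − c(1−t) + m) = 1/(1 − 0.9×0.83 + 0.44) = 1/0.693 ≈ 1.443.
ΔY = k × ΔG = (+$264 million) / 0.693 ≈ +$381 million.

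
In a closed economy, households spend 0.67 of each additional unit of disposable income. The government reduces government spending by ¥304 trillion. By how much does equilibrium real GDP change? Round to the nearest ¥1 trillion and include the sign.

Government-spending multiplier = 1/(1 − MPC) = 1/(1 − 0.67) = 1/0.33 ≈ 3.03.
ΔY = k × ΔG = (−¥304 trillion) / 0.33 ≈ −¥921 trillion.

−¥921 trillion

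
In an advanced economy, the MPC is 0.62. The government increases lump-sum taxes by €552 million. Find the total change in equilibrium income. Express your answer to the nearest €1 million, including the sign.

A lump-sum tax change of +€552 million shifts disposable income by −€552 million; first-round consumption changes by −c × ΔT = −0.62 × (+€552 million) = −€342.24 million.
Expenditure multiplier = 1/(1 − MPC) = 1/(1 − 0.62) = 1/0.38 ≈ 2.632.
The tax multiplier is −c × k ≈ −1.632, so ΔY = k × (−c·ΔT) = (−€342.24 million) / 0.38 ≈ −€901 million.

−€901 million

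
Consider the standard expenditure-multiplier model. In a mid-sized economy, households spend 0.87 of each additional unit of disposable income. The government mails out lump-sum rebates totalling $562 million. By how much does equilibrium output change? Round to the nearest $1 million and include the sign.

A lump-sum tax change of −$562 million shifts disposable income by +$562 million; first-round consumption changes by −c × ΔT = −0.87 × (−$562 million) = +$488.94 million.
Expenditure multiplier = 1/(1 − MPC) = 1/(1 − 0.87) = 1/0.13 ≈ 7.692.
The tax multiplier is −c × k ≈ −6.692, so ΔY = k × (−c·ΔT) = (+$488.94 million) / 0.13 ≈ +$3,761 million.

+$3,761 million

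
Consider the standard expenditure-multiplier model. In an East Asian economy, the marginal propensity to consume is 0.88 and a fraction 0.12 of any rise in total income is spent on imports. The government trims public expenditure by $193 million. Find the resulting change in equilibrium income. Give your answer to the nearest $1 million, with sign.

−$804 million

Government-spending multiplier = 1/(1 − c + m) = 1/(1 − 0.88 + 0.12) = 1/0.24 ≈ 4.167.
ΔY = k × ΔG = (−$193 million) / 0.24 ≈ −$804 million.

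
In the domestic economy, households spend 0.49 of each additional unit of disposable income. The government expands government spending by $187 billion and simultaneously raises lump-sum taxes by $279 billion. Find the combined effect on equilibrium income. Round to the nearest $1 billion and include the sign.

+$99 billion

Expenditure multiplier = 1/(1 − MPC) = 1/(1 − 0.49) = 1/0.51 ≈ 1.961.
ΔG contributes k·ΔG = (+$187 billion) / 0.51 ≈ +$366.7 billion.
ΔT of +$279 billion changes first-round spending by −c·ΔT = −$136.71 billion, contributing k·(−c·ΔT) = (−$136.71 billion) / 0.51 ≈ −$268.1 billion.
Net ΔY = k(ΔG − c·ΔT) = (+$50.29 billion) / 0.51 ≈ +$99 billion.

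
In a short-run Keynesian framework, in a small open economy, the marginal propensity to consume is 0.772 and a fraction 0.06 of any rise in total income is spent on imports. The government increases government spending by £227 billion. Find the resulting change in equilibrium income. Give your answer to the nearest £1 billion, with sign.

+£788 billion

Government-spending multiplier = 1/(1 − c + m) = 1/(1 − 0.772 + 0.06) = 1/0.288 ≈ 3.472.
ΔY = k × ΔG = (+£227 billion) / 0.288 ≈ +£788 billion.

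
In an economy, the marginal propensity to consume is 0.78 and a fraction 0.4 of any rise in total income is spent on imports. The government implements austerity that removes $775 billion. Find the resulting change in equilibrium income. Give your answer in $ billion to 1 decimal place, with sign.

−$1,250.0 billion

Spending multiplier = 1/(1 − c + m) = 1/(1 − 0.78 + 0.4) = 1/0.62 ≈ 1.613.
ΔY = k × ΔG = (−$775 billion) / 0.62 = −$1,250 billion.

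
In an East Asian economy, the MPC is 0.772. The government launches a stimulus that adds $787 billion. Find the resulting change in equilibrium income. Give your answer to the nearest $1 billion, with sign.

+$3,452 billion

Expenditure multiplier = 1/(1 − MPC) = 1/(1 − 0.772) = 1/0.228 ≈ 4.386.
ΔY = k × ΔG = (+$787 billion) / 0.228 ≈ +$3,452 billion.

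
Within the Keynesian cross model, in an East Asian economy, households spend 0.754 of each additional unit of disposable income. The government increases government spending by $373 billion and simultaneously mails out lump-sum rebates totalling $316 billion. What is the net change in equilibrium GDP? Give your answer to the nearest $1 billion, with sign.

Expenditure multiplier = 1/(1 − MPC) = 1/(1 − 0.754) = 1/0.246 ≈ 4.065.
ΔG contributes k·ΔG = (+$373 billion) / 0.246 ≈ +$1,516.3 billion.
ΔT of −$316 billion changes first-round spending by −c·ΔT = +$238.264 billion, contributing k·(−c·ΔT) = (+$238.264 billion) / 0.246 ≈ +$968.6 billion.
Net ΔY = k(ΔG − c·ΔT) = (+$611.264 billion) / 0.246 ≈ +$2,485 billion.

+$2,485 billion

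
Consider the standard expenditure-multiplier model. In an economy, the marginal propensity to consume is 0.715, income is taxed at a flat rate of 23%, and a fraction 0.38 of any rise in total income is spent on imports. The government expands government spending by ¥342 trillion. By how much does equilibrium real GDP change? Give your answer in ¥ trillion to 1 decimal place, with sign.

+¥412.3 trillion

Government-spending multiplier = 1/(1 − c(1−t) + m) = 1/(1 − 0.715×0.77 + 0.38) = 1/0.82945 ≈ 1.206.
ΔY = k × ΔG = (+¥342 trillion) / 0.82945 ≈ +¥412.3 trillion.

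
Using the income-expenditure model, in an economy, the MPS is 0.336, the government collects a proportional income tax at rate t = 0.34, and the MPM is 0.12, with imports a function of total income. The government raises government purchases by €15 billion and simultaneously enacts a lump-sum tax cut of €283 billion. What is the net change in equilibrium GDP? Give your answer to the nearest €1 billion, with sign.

MPC = 1 − MPS = 1 − 0.336 = 0.664.
Expenditure multiplier = 1/(1 − c(1−t) + m) = 1/(1 − 0.664×0.66 + 0.12) = 1/0.68176 ≈ 1.467.
ΔG contributes k·ΔG = (+€15 billion) / 0.68176 ≈ +€22 billion.
ΔT of −€283 billion changes first-round spending by −c·ΔT = +€187.912 billion, contributing k·(−c·ΔT) = (+€187.912 billion) / 0.68176 ≈ +€275.6 billion.
Net ΔY = k(ΔG − c·ΔT) = (+€202.912 billion) / 0.68176 ≈ +€298 billion.

+€298 billion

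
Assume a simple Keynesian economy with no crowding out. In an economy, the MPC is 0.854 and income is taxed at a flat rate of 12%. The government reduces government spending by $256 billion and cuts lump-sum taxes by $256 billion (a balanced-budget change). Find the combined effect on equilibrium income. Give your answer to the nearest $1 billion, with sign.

Expenditure multiplier = 1/(1 − c(1−t)) = 1/(1 − 0.854×0.88) = 1/0.24848 ≈ 4.024.
ΔG contributes k·ΔG = (−$256 billion) / 0.24848 ≈ −$1,030.3 billion.
ΔT of −$256 billion changes first-round spending by −c·ΔT = +$218.624 billion, contributing k·(−c·ΔT) = (+$218.624 billion) / 0.24848 ≈ +$879.8 billion.
Net ΔY = k(ΔG − c·ΔT) = (−$37.376 billion) / 0.24848 ≈ −$150 billion.

−$150 billion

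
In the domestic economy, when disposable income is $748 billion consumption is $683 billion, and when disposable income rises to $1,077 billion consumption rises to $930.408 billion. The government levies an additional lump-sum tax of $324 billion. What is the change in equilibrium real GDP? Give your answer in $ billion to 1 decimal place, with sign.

−$982.5 billion

MPC = ΔC/ΔYd = (930.408 − 683)/(1,077 − 748) = 247.408/329 = 0.752.
A lump-sum tax change of +$324 billion shifts disposable income by −$324 billion; first-round consumption changes by −c × ΔT = −0.752 × (+$324 billion) = −$243.648 billion.
Expenditure multiplier = 1/(1 − MPC) = 1/(1 − 0.752) = 1/0.248 ≈ 4.032.
The tax multiplier is −c × k ≈ −3.032, so ΔY = k × (−c·ΔT) = (−$243.648 billion) / 0.248 ≈ −$982.5 billion.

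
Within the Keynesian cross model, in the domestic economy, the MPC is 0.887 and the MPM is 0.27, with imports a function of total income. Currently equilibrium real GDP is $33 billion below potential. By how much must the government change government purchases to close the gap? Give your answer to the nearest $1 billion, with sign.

Spending multiplier = 1/(1 − c + m) = 1/(1 − 0.887 + 0.27) = 1/0.383 ≈ 2.611.
Need ΔY = +$33 billion, so ΔG = ΔY/k = (+$33 billion) × 0.383 ≈ +$13 billion.
The government should increase government purchases by $13 billion.

+$13 billion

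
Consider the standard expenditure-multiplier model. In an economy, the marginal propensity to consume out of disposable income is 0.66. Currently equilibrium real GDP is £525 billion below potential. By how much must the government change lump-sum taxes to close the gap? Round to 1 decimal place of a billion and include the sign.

−£270.5 billion

Spending multiplier = 1/(1 − MPC) = 1/(1 − 0.66) = 1/0.34 ≈ 2.941.
Tax multiplier = −c·k = −0.66/0.34 ≈ −1.941. Need ΔY = +£525 billion, so ΔT = ΔY/(−c·k) = −(+£525 billion) × 0.34 / 0.66 ≈ −£270.5 billion.
The government should cut lump-sum taxes by £270.5 billion.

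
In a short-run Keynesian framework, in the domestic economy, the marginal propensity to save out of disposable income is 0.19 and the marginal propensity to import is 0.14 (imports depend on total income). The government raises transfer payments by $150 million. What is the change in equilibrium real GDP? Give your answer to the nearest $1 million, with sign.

+$368 million

MPC = 1 − MPS = 1 − 0.19 = 0.81.
The transfer change shifts disposable income by +$150 million, so first-round consumption changes by c·ΔTR = 0.81 × (+$150 million) = +$121.5 million.
Expenditure multiplier = 1/(1 − c + m) = 1/(1 − 0.81 + 0.14) = 1/0.33 ≈ 3.03.
The transfer multiplier is c × k ≈ 2.455, so ΔY = k × (c·ΔTR) = (+$121.5 million) / 0.33 ≈ +$368 million.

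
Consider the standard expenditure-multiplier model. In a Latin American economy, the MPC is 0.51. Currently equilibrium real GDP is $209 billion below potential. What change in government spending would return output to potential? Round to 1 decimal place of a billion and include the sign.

+$102.4 billion

Spending multiplier = 1/(1 − MPC) = 1/(1 − 0.51) = 1/0.49 ≈ 2.041.
Need ΔY = +$209 billion, so ΔG = ΔY/k = (+$209 billion) × 0.49 ≈ +$102.4 billion.
The government should increase government spending by $102.4 billion.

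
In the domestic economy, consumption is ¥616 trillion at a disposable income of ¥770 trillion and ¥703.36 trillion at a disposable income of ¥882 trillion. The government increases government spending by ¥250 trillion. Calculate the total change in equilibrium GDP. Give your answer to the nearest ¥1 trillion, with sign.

+¥1,136 trillion

MPC = ΔC/ΔYd = (703.36 − 616)/(882 − 770) = 87.36/112 = 0.78.
Spending multiplier = 1/(1 − MPC) = 1/(1 − 0.78) = 1/0.22 ≈ 4.545.
ΔY = k × ΔG = (+¥250 trillion) / 0.22 ≈ +¥1,136 trillion.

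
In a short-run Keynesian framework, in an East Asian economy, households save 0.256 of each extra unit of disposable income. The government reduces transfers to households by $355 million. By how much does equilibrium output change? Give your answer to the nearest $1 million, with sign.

−$1,032 million

MPC = 1 − MPS = 1 − 0.256 = 0.744.
The transfer change shifts disposable income by −$355 million, so first-round consumption changes by c·ΔTR = 0.744 × (−$355 million) = −$264.12 million.
Expenditure multiplier = 1/(1 − MPC) = 1/(1 − 0.744) = 1/0.256 ≈ 3.906.
The transfer multiplier is c × k ≈ 2.906, so ΔY = k × (c·ΔTR) = (−$264.12 million) / 0.256 ≈ −$1,032 million.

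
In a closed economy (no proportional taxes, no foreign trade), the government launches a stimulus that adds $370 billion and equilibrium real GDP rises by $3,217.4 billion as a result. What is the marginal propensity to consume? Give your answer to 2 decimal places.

Implied spending multiplier k = ΔY/ΔG = 3,217.4/370 ≈ 8.6957.
Since k = 1/(1 − MPC), MPC = 1 − 1/k = 1 − ΔG/ΔY = 1 − 370/3,217.4 ≈ 0.89.

0.89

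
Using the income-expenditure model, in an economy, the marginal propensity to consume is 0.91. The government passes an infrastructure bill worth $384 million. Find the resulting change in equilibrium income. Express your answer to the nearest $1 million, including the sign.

Government-spending multiplier = 1/(1 − MPC) = 1/(1 − 0.91) = 1/0.09 ≈ 11.111.
ΔY = k × ΔG = (+$384 million) / 0.09 ≈ +$4,267 million.

+$4,267 million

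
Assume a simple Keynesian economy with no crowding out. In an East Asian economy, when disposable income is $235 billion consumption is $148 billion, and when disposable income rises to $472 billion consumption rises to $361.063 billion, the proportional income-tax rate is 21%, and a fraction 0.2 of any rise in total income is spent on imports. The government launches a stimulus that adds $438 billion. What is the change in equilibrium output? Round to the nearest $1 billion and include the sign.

MPC = ΔC/ΔYd = (361.063 − 148)/(472 − 235) = 213.063/237 = 0.899.
Expenditure multiplier = 1/(1 − c(1−t) + m) = 1/(1 − 0.899×0.79 + 0.2) = 1/0.48979 ≈ 2.042.
ΔY = k × ΔG = (+$438 billion) / 0.48979 ≈ +$894 billion.

+$894 billion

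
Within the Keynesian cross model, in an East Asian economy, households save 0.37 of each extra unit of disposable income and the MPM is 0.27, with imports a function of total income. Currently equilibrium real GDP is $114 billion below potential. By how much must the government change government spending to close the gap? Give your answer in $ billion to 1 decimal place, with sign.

MPC = 1 − MPS = 1 − 0.37 = 0.63.
Spending multiplier = 1/(1 − c + m) = 1/(1 − 0.63 + 0.27) = 1/0.64 ≈ 1.563.
Need ΔY = +$114 billion, so ΔG = ΔY/k = (+$114 billion) × 0.64 ≈ +$73 billion.
The government should increase government spending by $73 billion.

+$73.0 billion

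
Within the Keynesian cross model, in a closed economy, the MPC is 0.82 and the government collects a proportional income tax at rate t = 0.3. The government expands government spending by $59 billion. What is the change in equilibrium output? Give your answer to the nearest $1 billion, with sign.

+$138 billion

Expenditure multiplier = 1/(1 − c(1−t)) = 1/(1 − 0.82×0.7) = 1/0.426 ≈ 2.347.
ΔY = k × ΔG = (+$59 billion) / 0.426 ≈ +$138 billion.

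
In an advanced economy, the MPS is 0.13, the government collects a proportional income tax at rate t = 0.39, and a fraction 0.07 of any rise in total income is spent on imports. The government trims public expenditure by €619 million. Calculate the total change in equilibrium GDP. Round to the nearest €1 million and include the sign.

−€1,148 million

MPC = 1 − MPS = 1 − 0.13 = 0.87.
Expenditure multiplier = 1/(1 − c(1−t) + m) = 1/(1 − 0.87×0.61 + 0.07) = 1/0.5393 ≈ 1.854.
ΔY = k × ΔG = (−€619 million) / 0.5393 ≈ −€1,148 million.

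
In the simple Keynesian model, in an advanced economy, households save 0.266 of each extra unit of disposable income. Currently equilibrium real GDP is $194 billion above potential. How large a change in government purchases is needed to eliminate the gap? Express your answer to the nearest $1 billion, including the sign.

−$52 billion

MPC = 1 − MPS = 1 − 0.266 = 0.734.
Spending multiplier = 1/(1 − MPC) = 1/(1 − 0.734) = 1/0.266 ≈ 3.759.
Need ΔY = −$194 billion, so ΔG = ΔY/k = (−$194 billion) × 0.266 ≈ −$52 billion.
The government should cut government purchases by $52 billion.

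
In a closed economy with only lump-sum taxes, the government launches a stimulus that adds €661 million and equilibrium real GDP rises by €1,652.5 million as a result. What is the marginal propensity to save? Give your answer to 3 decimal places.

0.400

Implied spending multiplier k = ΔY/ΔG = 1,652.5/661 = 2.5.
Since k = 1/(1 − MPC), MPC = 1 − 1/k = 1 − ΔG/ΔY = 1 − 661/1,652.5 = 0.600.
MPS = 1 − MPC = 0.400.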